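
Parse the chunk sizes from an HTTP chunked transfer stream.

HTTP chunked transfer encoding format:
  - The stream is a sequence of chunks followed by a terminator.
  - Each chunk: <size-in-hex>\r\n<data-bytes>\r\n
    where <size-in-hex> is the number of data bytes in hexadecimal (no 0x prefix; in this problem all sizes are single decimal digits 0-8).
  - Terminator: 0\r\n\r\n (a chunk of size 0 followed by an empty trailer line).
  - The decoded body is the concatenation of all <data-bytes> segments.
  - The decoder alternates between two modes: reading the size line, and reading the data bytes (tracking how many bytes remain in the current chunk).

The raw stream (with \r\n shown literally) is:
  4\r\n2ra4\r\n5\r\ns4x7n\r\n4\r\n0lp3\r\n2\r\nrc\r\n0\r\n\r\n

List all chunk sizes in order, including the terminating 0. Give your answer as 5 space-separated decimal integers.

Answer: 4 5 4 2 0

Derivation:
Chunk 1: stream[0..1]='4' size=0x4=4, data at stream[3..7]='2ra4' -> body[0..4], body so far='2ra4'
Chunk 2: stream[9..10]='5' size=0x5=5, data at stream[12..17]='s4x7n' -> body[4..9], body so far='2ra4s4x7n'
Chunk 3: stream[19..20]='4' size=0x4=4, data at stream[22..26]='0lp3' -> body[9..13], body so far='2ra4s4x7n0lp3'
Chunk 4: stream[28..29]='2' size=0x2=2, data at stream[31..33]='rc' -> body[13..15], body so far='2ra4s4x7n0lp3rc'
Chunk 5: stream[35..36]='0' size=0 (terminator). Final body='2ra4s4x7n0lp3rc' (15 bytes)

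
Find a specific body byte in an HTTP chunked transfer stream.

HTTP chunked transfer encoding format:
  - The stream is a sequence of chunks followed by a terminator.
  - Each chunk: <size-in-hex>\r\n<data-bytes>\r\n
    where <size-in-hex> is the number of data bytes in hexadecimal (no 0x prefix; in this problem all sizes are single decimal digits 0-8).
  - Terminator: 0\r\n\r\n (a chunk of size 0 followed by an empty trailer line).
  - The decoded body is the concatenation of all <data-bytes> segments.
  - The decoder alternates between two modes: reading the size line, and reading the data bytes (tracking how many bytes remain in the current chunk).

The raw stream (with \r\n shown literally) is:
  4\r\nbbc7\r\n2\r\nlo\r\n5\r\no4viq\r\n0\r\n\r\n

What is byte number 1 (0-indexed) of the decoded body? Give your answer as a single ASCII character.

Chunk 1: stream[0..1]='4' size=0x4=4, data at stream[3..7]='bbc7' -> body[0..4], body so far='bbc7'
Chunk 2: stream[9..10]='2' size=0x2=2, data at stream[12..14]='lo' -> body[4..6], body so far='bbc7lo'
Chunk 3: stream[16..17]='5' size=0x5=5, data at stream[19..24]='o4viq' -> body[6..11], body so far='bbc7loo4viq'
Chunk 4: stream[26..27]='0' size=0 (terminator). Final body='bbc7loo4viq' (11 bytes)
Body byte 1 = 'b'

Answer: b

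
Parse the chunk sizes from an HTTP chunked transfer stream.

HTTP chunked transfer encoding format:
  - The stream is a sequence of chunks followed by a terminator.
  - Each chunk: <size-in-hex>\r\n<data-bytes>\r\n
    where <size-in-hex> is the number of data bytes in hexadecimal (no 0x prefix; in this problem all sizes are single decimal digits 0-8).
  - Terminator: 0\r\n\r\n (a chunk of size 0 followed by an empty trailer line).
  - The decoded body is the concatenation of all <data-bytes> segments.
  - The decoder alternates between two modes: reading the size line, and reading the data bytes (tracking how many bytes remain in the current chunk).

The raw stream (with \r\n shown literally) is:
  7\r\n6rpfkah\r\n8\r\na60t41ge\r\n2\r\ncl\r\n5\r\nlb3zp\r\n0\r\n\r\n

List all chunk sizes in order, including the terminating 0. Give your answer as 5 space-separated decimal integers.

Answer: 7 8 2 5 0

Derivation:
Chunk 1: stream[0..1]='7' size=0x7=7, data at stream[3..10]='6rpfkah' -> body[0..7], body so far='6rpfkah'
Chunk 2: stream[12..13]='8' size=0x8=8, data at stream[15..23]='a60t41ge' -> body[7..15], body so far='6rpfkaha60t41ge'
Chunk 3: stream[25..26]='2' size=0x2=2, data at stream[28..30]='cl' -> body[15..17], body so far='6rpfkaha60t41gecl'
Chunk 4: stream[32..33]='5' size=0x5=5, data at stream[35..40]='lb3zp' -> body[17..22], body so far='6rpfkaha60t41gecllb3zp'
Chunk 5: stream[42..43]='0' size=0 (terminator). Final body='6rpfkaha60t41gecllb3zp' (22 bytes)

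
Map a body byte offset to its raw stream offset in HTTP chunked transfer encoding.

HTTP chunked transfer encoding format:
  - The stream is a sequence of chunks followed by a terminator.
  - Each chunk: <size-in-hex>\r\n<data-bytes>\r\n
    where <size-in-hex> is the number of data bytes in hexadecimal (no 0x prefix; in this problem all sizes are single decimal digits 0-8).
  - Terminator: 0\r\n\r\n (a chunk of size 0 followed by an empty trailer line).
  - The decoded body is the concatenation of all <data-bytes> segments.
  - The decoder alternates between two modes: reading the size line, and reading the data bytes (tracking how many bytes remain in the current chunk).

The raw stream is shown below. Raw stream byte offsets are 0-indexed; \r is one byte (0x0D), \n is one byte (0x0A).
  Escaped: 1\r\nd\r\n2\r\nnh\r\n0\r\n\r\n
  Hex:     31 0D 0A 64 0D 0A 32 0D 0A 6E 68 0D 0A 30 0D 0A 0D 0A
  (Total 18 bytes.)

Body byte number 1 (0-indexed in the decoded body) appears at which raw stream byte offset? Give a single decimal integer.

Chunk 1: stream[0..1]='1' size=0x1=1, data at stream[3..4]='d' -> body[0..1], body so far='d'
Chunk 2: stream[6..7]='2' size=0x2=2, data at stream[9..11]='nh' -> body[1..3], body so far='dnh'
Chunk 3: stream[13..14]='0' size=0 (terminator). Final body='dnh' (3 bytes)
Body byte 1 at stream offset 9

Answer: 9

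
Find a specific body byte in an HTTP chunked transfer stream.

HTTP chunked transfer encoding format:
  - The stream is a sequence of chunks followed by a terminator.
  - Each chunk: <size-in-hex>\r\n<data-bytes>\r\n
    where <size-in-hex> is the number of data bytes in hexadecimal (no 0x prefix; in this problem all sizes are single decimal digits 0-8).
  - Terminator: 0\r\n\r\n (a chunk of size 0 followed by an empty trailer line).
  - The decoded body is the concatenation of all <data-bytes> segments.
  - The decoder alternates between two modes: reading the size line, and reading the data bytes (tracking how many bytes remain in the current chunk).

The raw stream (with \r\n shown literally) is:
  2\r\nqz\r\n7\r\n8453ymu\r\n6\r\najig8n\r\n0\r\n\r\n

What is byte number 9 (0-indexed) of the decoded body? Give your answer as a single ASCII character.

Chunk 1: stream[0..1]='2' size=0x2=2, data at stream[3..5]='qz' -> body[0..2], body so far='qz'
Chunk 2: stream[7..8]='7' size=0x7=7, data at stream[10..17]='8453ymu' -> body[2..9], body so far='qz8453ymu'
Chunk 3: stream[19..20]='6' size=0x6=6, data at stream[22..28]='ajig8n' -> body[9..15], body so far='qz8453ymuajig8n'
Chunk 4: stream[30..31]='0' size=0 (terminator). Final body='qz8453ymuajig8n' (15 bytes)
Body byte 9 = 'a'

Answer: a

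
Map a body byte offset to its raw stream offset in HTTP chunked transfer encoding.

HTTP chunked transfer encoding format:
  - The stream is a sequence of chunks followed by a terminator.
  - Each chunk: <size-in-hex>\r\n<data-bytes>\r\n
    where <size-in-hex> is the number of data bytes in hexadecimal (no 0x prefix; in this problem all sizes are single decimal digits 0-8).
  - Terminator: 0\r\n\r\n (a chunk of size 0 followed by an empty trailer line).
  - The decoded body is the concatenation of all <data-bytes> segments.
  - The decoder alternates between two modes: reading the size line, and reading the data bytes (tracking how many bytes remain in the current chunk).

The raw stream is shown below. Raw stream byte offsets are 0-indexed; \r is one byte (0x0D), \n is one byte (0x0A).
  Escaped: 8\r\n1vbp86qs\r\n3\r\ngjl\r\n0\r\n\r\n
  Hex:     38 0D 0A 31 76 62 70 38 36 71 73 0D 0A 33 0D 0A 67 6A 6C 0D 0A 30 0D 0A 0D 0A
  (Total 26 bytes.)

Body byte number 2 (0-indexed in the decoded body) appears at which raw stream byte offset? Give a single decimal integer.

Answer: 5

Derivation:
Chunk 1: stream[0..1]='8' size=0x8=8, data at stream[3..11]='1vbp86qs' -> body[0..8], body so far='1vbp86qs'
Chunk 2: stream[13..14]='3' size=0x3=3, data at stream[16..19]='gjl' -> body[8..11], body so far='1vbp86qsgjl'
Chunk 3: stream[21..22]='0' size=0 (terminator). Final body='1vbp86qsgjl' (11 bytes)
Body byte 2 at stream offset 5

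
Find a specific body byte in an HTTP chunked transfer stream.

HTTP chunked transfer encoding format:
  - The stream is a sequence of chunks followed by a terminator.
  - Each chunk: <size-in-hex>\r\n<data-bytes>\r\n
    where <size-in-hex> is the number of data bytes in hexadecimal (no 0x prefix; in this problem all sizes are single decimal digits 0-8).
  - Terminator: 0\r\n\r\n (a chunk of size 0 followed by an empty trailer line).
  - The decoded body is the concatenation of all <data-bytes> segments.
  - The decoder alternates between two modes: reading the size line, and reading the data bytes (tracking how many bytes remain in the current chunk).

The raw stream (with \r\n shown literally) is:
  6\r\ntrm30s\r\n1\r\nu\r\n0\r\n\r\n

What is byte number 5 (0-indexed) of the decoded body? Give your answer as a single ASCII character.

Answer: s

Derivation:
Chunk 1: stream[0..1]='6' size=0x6=6, data at stream[3..9]='trm30s' -> body[0..6], body so far='trm30s'
Chunk 2: stream[11..12]='1' size=0x1=1, data at stream[14..15]='u' -> body[6..7], body so far='trm30su'
Chunk 3: stream[17..18]='0' size=0 (terminator). Final body='trm30su' (7 bytes)
Body byte 5 = 's'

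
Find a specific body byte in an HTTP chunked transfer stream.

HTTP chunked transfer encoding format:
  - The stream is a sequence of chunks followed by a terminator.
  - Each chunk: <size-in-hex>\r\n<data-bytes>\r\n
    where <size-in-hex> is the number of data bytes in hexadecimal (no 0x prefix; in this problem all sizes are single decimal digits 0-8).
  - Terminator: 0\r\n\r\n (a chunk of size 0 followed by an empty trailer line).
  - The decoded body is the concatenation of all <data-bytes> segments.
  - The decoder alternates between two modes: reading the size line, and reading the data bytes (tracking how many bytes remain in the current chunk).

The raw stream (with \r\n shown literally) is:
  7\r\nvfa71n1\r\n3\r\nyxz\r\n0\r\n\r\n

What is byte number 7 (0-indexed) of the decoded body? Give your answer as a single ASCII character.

Chunk 1: stream[0..1]='7' size=0x7=7, data at stream[3..10]='vfa71n1' -> body[0..7], body so far='vfa71n1'
Chunk 2: stream[12..13]='3' size=0x3=3, data at stream[15..18]='yxz' -> body[7..10], body so far='vfa71n1yxz'
Chunk 3: stream[20..21]='0' size=0 (terminator). Final body='vfa71n1yxz' (10 bytes)
Body byte 7 = 'y'

Answer: y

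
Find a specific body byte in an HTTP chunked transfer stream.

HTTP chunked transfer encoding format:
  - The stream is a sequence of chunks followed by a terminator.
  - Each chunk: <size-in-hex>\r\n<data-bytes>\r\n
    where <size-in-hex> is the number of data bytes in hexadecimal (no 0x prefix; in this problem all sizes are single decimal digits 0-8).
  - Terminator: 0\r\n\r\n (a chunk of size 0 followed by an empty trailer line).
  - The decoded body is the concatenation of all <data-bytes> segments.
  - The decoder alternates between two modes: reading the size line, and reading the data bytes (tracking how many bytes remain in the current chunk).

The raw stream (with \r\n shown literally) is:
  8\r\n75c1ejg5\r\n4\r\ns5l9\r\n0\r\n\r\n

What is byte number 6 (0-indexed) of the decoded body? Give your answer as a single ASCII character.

Chunk 1: stream[0..1]='8' size=0x8=8, data at stream[3..11]='75c1ejg5' -> body[0..8], body so far='75c1ejg5'
Chunk 2: stream[13..14]='4' size=0x4=4, data at stream[16..20]='s5l9' -> body[8..12], body so far='75c1ejg5s5l9'
Chunk 3: stream[22..23]='0' size=0 (terminator). Final body='75c1ejg5s5l9' (12 bytes)
Body byte 6 = 'g'

Answer: g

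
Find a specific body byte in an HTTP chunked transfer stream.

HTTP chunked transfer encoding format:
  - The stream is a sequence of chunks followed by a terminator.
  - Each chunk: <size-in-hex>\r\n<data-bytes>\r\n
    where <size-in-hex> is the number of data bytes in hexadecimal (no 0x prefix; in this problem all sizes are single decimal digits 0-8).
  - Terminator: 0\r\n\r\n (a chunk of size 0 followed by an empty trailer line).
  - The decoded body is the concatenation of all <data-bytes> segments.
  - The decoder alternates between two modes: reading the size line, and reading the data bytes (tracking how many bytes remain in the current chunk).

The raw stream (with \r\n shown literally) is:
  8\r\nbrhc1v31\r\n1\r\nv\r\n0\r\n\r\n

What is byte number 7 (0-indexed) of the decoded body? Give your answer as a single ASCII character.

Chunk 1: stream[0..1]='8' size=0x8=8, data at stream[3..11]='brhc1v31' -> body[0..8], body so far='brhc1v31'
Chunk 2: stream[13..14]='1' size=0x1=1, data at stream[16..17]='v' -> body[8..9], body so far='brhc1v31v'
Chunk 3: stream[19..20]='0' size=0 (terminator). Final body='brhc1v31v' (9 bytes)
Body byte 7 = '1'

Answer: 1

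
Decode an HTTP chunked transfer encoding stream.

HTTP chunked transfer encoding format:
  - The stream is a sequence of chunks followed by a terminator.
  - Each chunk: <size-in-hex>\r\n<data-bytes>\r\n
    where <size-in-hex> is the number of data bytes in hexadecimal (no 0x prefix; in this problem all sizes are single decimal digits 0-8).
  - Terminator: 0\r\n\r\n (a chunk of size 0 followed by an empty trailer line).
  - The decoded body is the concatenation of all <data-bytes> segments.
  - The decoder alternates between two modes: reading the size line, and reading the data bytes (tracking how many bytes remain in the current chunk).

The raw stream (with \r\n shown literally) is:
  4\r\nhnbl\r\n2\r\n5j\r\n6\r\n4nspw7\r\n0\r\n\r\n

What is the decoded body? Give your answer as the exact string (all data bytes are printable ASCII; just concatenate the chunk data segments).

Chunk 1: stream[0..1]='4' size=0x4=4, data at stream[3..7]='hnbl' -> body[0..4], body so far='hnbl'
Chunk 2: stream[9..10]='2' size=0x2=2, data at stream[12..14]='5j' -> body[4..6], body so far='hnbl5j'
Chunk 3: stream[16..17]='6' size=0x6=6, data at stream[19..25]='4nspw7' -> body[6..12], body so far='hnbl5j4nspw7'
Chunk 4: stream[27..28]='0' size=0 (terminator). Final body='hnbl5j4nspw7' (12 bytes)

Answer: hnbl5j4nspw7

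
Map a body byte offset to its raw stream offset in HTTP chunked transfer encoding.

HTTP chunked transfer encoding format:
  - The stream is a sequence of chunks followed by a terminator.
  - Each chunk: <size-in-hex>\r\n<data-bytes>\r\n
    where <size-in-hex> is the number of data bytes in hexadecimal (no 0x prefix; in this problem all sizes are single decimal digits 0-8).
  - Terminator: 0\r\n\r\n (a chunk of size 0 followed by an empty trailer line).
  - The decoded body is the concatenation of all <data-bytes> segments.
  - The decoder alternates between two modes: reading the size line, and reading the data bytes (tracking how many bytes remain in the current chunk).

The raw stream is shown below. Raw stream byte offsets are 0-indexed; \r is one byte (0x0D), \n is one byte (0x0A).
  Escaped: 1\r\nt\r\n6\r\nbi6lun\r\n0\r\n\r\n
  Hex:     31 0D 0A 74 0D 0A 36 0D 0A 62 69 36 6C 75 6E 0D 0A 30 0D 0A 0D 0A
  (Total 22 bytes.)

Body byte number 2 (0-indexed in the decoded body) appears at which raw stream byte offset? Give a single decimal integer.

Chunk 1: stream[0..1]='1' size=0x1=1, data at stream[3..4]='t' -> body[0..1], body so far='t'
Chunk 2: stream[6..7]='6' size=0x6=6, data at stream[9..15]='bi6lun' -> body[1..7], body so far='tbi6lun'
Chunk 3: stream[17..18]='0' size=0 (terminator). Final body='tbi6lun' (7 bytes)
Body byte 2 at stream offset 10

Answer: 10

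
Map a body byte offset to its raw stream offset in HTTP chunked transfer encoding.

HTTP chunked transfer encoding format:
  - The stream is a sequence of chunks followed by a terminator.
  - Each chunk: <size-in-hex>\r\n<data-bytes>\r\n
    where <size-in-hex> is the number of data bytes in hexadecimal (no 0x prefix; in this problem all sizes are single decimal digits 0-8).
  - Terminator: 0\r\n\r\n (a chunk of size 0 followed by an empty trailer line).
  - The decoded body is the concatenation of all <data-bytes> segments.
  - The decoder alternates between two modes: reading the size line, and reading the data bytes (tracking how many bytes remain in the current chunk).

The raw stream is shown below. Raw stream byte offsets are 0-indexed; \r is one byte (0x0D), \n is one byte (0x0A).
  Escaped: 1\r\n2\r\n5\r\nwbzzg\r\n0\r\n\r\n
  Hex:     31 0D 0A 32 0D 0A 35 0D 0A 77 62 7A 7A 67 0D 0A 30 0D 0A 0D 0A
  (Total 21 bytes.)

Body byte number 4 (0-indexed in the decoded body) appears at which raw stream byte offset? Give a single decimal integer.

Chunk 1: stream[0..1]='1' size=0x1=1, data at stream[3..4]='2' -> body[0..1], body so far='2'
Chunk 2: stream[6..7]='5' size=0x5=5, data at stream[9..14]='wbzzg' -> body[1..6], body so far='2wbzzg'
Chunk 3: stream[16..17]='0' size=0 (terminator). Final body='2wbzzg' (6 bytes)
Body byte 4 at stream offset 12

Answer: 12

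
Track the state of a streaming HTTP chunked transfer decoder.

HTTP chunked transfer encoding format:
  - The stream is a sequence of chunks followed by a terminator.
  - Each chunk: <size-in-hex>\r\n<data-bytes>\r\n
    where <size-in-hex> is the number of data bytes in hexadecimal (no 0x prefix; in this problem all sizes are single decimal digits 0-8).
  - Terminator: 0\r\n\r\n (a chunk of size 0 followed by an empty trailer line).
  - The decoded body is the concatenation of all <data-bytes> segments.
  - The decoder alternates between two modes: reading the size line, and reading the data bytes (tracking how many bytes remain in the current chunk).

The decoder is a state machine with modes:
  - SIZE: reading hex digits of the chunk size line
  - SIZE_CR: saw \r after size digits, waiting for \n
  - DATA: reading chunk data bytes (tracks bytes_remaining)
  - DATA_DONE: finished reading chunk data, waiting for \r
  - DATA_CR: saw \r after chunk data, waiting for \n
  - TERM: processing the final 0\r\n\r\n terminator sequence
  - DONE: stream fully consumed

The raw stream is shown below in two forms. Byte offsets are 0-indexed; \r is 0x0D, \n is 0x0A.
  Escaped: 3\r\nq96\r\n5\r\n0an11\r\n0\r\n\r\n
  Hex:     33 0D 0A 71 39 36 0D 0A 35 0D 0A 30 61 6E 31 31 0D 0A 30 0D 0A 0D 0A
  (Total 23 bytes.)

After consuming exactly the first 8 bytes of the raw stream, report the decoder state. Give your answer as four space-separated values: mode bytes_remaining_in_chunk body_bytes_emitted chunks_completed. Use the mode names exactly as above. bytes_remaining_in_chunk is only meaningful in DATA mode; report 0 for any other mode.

Byte 0 = '3': mode=SIZE remaining=0 emitted=0 chunks_done=0
Byte 1 = 0x0D: mode=SIZE_CR remaining=0 emitted=0 chunks_done=0
Byte 2 = 0x0A: mode=DATA remaining=3 emitted=0 chunks_done=0
Byte 3 = 'q': mode=DATA remaining=2 emitted=1 chunks_done=0
Byte 4 = '9': mode=DATA remaining=1 emitted=2 chunks_done=0
Byte 5 = '6': mode=DATA_DONE remaining=0 emitted=3 chunks_done=0
Byte 6 = 0x0D: mode=DATA_CR remaining=0 emitted=3 chunks_done=0
Byte 7 = 0x0A: mode=SIZE remaining=0 emitted=3 chunks_done=1

Answer: SIZE 0 3 1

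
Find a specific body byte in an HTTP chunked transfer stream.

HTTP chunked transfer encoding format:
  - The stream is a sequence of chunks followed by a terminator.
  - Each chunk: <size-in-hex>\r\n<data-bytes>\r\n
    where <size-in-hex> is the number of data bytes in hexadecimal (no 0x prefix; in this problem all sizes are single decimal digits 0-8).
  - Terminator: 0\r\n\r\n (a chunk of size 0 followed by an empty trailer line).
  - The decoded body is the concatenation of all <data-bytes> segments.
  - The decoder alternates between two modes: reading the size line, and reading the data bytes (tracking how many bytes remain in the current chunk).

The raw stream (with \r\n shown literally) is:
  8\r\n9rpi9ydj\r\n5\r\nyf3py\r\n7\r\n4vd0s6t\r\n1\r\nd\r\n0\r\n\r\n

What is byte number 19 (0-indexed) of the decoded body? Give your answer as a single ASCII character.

Answer: t

Derivation:
Chunk 1: stream[0..1]='8' size=0x8=8, data at stream[3..11]='9rpi9ydj' -> body[0..8], body so far='9rpi9ydj'
Chunk 2: stream[13..14]='5' size=0x5=5, data at stream[16..21]='yf3py' -> body[8..13], body so far='9rpi9ydjyf3py'
Chunk 3: stream[23..24]='7' size=0x7=7, data at stream[26..33]='4vd0s6t' -> body[13..20], body so far='9rpi9ydjyf3py4vd0s6t'
Chunk 4: stream[35..36]='1' size=0x1=1, data at stream[38..39]='d' -> body[20..21], body so far='9rpi9ydjyf3py4vd0s6td'
Chunk 5: stream[41..42]='0' size=0 (terminator). Final body='9rpi9ydjyf3py4vd0s6td' (21 bytes)
Body byte 19 = 't'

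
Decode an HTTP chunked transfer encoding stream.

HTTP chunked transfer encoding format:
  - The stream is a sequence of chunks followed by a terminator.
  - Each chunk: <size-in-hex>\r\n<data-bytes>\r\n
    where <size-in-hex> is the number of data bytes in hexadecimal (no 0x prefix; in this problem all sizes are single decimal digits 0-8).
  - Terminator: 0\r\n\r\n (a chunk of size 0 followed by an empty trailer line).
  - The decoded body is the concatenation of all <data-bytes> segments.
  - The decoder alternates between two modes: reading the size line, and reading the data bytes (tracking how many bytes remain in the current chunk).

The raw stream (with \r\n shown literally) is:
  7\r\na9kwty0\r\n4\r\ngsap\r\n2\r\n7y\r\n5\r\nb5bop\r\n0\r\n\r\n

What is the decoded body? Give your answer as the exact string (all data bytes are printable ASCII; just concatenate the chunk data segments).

Chunk 1: stream[0..1]='7' size=0x7=7, data at stream[3..10]='a9kwty0' -> body[0..7], body so far='a9kwty0'
Chunk 2: stream[12..13]='4' size=0x4=4, data at stream[15..19]='gsap' -> body[7..11], body so far='a9kwty0gsap'
Chunk 3: stream[21..22]='2' size=0x2=2, data at stream[24..26]='7y' -> body[11..13], body so far='a9kwty0gsap7y'
Chunk 4: stream[28..29]='5' size=0x5=5, data at stream[31..36]='b5bop' -> body[13..18], body so far='a9kwty0gsap7yb5bop'
Chunk 5: stream[38..39]='0' size=0 (terminator). Final body='a9kwty0gsap7yb5bop' (18 bytes)

Answer: a9kwty0gsap7yb5bop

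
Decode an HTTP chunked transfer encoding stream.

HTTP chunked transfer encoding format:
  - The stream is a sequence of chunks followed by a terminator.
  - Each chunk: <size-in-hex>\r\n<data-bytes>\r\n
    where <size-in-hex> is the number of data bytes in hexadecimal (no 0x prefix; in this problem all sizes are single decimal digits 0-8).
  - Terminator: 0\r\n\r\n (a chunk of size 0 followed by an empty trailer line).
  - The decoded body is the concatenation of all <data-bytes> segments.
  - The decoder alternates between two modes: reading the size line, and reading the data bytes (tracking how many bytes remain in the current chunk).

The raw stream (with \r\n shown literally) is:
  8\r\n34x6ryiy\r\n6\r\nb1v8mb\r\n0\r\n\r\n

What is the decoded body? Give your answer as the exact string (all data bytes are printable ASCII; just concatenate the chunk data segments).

Chunk 1: stream[0..1]='8' size=0x8=8, data at stream[3..11]='34x6ryiy' -> body[0..8], body so far='34x6ryiy'
Chunk 2: stream[13..14]='6' size=0x6=6, data at stream[16..22]='b1v8mb' -> body[8..14], body so far='34x6ryiyb1v8mb'
Chunk 3: stream[24..25]='0' size=0 (terminator). Final body='34x6ryiyb1v8mb' (14 bytes)

Answer: 34x6ryiyb1v8mb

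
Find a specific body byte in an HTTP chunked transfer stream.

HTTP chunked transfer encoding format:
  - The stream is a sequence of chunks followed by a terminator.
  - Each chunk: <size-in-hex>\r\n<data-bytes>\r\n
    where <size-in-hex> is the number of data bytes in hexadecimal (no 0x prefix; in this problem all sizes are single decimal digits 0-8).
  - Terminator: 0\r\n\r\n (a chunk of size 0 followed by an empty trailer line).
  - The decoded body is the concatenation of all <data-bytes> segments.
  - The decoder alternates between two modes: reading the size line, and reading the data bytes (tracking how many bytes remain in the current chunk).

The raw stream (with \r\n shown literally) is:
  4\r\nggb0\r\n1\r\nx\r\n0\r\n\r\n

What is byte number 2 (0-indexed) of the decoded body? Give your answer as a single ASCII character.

Answer: b

Derivation:
Chunk 1: stream[0..1]='4' size=0x4=4, data at stream[3..7]='ggb0' -> body[0..4], body so far='ggb0'
Chunk 2: stream[9..10]='1' size=0x1=1, data at stream[12..13]='x' -> body[4..5], body so far='ggb0x'
Chunk 3: stream[15..16]='0' size=0 (terminator). Final body='ggb0x' (5 bytes)
Body byte 2 = 'b'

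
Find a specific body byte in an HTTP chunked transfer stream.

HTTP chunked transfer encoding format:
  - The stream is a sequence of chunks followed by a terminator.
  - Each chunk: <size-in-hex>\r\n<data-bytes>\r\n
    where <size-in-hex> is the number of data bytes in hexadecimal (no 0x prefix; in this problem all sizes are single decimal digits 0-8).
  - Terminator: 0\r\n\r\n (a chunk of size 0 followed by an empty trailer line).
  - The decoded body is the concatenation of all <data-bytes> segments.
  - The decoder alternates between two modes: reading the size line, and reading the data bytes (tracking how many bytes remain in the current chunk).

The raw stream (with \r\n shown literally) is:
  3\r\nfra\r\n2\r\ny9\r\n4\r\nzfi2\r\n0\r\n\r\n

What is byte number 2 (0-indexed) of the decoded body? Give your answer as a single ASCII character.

Chunk 1: stream[0..1]='3' size=0x3=3, data at stream[3..6]='fra' -> body[0..3], body so far='fra'
Chunk 2: stream[8..9]='2' size=0x2=2, data at stream[11..13]='y9' -> body[3..5], body so far='fray9'
Chunk 3: stream[15..16]='4' size=0x4=4, data at stream[18..22]='zfi2' -> body[5..9], body so far='fray9zfi2'
Chunk 4: stream[24..25]='0' size=0 (terminator). Final body='fray9zfi2' (9 bytes)
Body byte 2 = 'a'

Answer: a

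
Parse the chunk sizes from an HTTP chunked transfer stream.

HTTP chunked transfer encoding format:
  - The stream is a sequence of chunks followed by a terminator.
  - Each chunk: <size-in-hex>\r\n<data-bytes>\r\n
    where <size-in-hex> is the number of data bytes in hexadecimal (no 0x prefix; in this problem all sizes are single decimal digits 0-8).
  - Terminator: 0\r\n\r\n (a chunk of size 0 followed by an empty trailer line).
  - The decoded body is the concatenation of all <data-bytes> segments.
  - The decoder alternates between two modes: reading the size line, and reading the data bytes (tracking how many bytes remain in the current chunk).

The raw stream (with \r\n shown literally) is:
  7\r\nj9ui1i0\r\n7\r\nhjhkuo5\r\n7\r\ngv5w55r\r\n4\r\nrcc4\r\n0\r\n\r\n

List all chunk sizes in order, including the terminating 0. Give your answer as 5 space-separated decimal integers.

Chunk 1: stream[0..1]='7' size=0x7=7, data at stream[3..10]='j9ui1i0' -> body[0..7], body so far='j9ui1i0'
Chunk 2: stream[12..13]='7' size=0x7=7, data at stream[15..22]='hjhkuo5' -> body[7..14], body so far='j9ui1i0hjhkuo5'
Chunk 3: stream[24..25]='7' size=0x7=7, data at stream[27..34]='gv5w55r' -> body[14..21], body so far='j9ui1i0hjhkuo5gv5w55r'
Chunk 4: stream[36..37]='4' size=0x4=4, data at stream[39..43]='rcc4' -> body[21..25], body so far='j9ui1i0hjhkuo5gv5w55rrcc4'
Chunk 5: stream[45..46]='0' size=0 (terminator). Final body='j9ui1i0hjhkuo5gv5w55rrcc4' (25 bytes)

Answer: 7 7 7 4 0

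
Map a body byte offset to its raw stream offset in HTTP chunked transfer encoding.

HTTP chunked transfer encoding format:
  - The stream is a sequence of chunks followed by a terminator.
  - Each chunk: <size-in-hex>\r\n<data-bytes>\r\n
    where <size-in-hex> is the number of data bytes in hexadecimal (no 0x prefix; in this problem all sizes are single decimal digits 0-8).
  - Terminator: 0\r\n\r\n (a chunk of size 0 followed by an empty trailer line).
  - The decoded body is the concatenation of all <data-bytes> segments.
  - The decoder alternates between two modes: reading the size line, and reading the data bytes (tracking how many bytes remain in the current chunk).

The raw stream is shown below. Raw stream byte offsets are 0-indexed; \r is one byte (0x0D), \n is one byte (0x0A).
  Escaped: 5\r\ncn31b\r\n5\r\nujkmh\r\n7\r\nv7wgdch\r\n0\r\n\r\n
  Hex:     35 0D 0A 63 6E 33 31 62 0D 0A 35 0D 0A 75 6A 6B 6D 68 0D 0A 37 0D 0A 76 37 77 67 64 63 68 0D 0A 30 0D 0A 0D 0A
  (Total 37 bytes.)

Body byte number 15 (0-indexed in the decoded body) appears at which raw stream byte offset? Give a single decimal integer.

Answer: 28

Derivation:
Chunk 1: stream[0..1]='5' size=0x5=5, data at stream[3..8]='cn31b' -> body[0..5], body so far='cn31b'
Chunk 2: stream[10..11]='5' size=0x5=5, data at stream[13..18]='ujkmh' -> body[5..10], body so far='cn31bujkmh'
Chunk 3: stream[20..21]='7' size=0x7=7, data at stream[23..30]='v7wgdch' -> body[10..17], body so far='cn31bujkmhv7wgdch'
Chunk 4: stream[32..33]='0' size=0 (terminator). Final body='cn31bujkmhv7wgdch' (17 bytes)
Body byte 15 at stream offset 28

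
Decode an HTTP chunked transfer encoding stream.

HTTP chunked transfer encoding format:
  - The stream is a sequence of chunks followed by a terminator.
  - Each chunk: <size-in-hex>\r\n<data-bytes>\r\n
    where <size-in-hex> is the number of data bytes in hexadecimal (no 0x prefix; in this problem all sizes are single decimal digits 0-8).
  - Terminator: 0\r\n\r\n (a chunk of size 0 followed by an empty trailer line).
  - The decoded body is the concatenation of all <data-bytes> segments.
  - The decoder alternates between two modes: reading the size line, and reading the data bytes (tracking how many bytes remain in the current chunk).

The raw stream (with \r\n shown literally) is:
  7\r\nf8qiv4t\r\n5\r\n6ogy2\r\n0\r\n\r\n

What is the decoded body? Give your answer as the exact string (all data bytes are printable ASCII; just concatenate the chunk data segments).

Chunk 1: stream[0..1]='7' size=0x7=7, data at stream[3..10]='f8qiv4t' -> body[0..7], body so far='f8qiv4t'
Chunk 2: stream[12..13]='5' size=0x5=5, data at stream[15..20]='6ogy2' -> body[7..12], body so far='f8qiv4t6ogy2'
Chunk 3: stream[22..23]='0' size=0 (terminator). Final body='f8qiv4t6ogy2' (12 bytes)

Answer: f8qiv4t6ogy2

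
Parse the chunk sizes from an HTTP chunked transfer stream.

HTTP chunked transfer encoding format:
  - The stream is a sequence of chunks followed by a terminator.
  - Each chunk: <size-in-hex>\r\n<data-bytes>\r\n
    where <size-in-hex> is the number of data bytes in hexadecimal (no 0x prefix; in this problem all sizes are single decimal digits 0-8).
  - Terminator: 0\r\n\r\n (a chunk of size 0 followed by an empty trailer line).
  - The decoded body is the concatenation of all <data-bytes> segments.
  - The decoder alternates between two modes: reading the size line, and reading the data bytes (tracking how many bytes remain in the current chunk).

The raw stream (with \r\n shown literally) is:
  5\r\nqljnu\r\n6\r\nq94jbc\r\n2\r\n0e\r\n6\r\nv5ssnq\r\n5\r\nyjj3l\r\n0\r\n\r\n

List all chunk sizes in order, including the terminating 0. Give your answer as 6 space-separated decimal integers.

Answer: 5 6 2 6 5 0

Derivation:
Chunk 1: stream[0..1]='5' size=0x5=5, data at stream[3..8]='qljnu' -> body[0..5], body so far='qljnu'
Chunk 2: stream[10..11]='6' size=0x6=6, data at stream[13..19]='q94jbc' -> body[5..11], body so far='qljnuq94jbc'
Chunk 3: stream[21..22]='2' size=0x2=2, data at stream[24..26]='0e' -> body[11..13], body so far='qljnuq94jbc0e'
Chunk 4: stream[28..29]='6' size=0x6=6, data at stream[31..37]='v5ssnq' -> body[13..19], body so far='qljnuq94jbc0ev5ssnq'
Chunk 5: stream[39..40]='5' size=0x5=5, data at stream[42..47]='yjj3l' -> body[19..24], body so far='qljnuq94jbc0ev5ssnqyjj3l'
Chunk 6: stream[49..50]='0' size=0 (terminator). Final body='qljnuq94jbc0ev5ssnqyjj3l' (24 bytes)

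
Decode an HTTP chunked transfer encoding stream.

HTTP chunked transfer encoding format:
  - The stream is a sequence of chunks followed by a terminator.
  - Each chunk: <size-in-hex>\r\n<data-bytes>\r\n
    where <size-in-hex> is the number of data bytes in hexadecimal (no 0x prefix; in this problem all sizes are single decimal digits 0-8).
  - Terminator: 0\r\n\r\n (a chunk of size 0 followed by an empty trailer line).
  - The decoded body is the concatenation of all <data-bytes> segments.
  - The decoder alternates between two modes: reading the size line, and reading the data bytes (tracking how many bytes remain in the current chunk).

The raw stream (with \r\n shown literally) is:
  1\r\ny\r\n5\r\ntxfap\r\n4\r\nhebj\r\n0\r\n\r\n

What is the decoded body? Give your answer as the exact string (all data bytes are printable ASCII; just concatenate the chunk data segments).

Answer: ytxfaphebj

Derivation:
Chunk 1: stream[0..1]='1' size=0x1=1, data at stream[3..4]='y' -> body[0..1], body so far='y'
Chunk 2: stream[6..7]='5' size=0x5=5, data at stream[9..14]='txfap' -> body[1..6], body so far='ytxfap'
Chunk 3: stream[16..17]='4' size=0x4=4, data at stream[19..23]='hebj' -> body[6..10], body so far='ytxfaphebj'
Chunk 4: stream[25..26]='0' size=0 (terminator). Final body='ytxfaphebj' (10 bytes)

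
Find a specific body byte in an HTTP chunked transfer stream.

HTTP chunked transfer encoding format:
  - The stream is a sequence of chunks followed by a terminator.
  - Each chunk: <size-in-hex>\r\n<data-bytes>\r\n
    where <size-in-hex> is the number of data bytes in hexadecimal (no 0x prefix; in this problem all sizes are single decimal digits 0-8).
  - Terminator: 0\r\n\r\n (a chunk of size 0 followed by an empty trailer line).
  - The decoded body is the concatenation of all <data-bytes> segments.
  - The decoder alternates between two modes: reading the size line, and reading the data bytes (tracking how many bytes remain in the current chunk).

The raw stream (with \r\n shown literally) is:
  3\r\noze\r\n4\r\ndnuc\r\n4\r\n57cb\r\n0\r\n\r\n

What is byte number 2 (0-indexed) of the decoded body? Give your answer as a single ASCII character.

Answer: e

Derivation:
Chunk 1: stream[0..1]='3' size=0x3=3, data at stream[3..6]='oze' -> body[0..3], body so far='oze'
Chunk 2: stream[8..9]='4' size=0x4=4, data at stream[11..15]='dnuc' -> body[3..7], body so far='ozednuc'
Chunk 3: stream[17..18]='4' size=0x4=4, data at stream[20..24]='57cb' -> body[7..11], body so far='ozednuc57cb'
Chunk 4: stream[26..27]='0' size=0 (terminator). Final body='ozednuc57cb' (11 bytes)
Body byte 2 = 'e'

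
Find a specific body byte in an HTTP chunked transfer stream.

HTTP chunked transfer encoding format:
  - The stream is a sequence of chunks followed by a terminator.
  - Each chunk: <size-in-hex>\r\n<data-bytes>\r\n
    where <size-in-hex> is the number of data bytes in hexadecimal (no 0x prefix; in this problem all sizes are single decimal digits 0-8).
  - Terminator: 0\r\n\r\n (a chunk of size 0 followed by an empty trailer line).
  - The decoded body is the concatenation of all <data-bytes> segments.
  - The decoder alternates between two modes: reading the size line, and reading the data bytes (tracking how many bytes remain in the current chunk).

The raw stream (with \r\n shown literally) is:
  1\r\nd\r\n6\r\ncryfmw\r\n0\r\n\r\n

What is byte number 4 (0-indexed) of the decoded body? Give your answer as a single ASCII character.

Chunk 1: stream[0..1]='1' size=0x1=1, data at stream[3..4]='d' -> body[0..1], body so far='d'
Chunk 2: stream[6..7]='6' size=0x6=6, data at stream[9..15]='cryfmw' -> body[1..7], body so far='dcryfmw'
Chunk 3: stream[17..18]='0' size=0 (terminator). Final body='dcryfmw' (7 bytes)
Body byte 4 = 'f'

Answer: f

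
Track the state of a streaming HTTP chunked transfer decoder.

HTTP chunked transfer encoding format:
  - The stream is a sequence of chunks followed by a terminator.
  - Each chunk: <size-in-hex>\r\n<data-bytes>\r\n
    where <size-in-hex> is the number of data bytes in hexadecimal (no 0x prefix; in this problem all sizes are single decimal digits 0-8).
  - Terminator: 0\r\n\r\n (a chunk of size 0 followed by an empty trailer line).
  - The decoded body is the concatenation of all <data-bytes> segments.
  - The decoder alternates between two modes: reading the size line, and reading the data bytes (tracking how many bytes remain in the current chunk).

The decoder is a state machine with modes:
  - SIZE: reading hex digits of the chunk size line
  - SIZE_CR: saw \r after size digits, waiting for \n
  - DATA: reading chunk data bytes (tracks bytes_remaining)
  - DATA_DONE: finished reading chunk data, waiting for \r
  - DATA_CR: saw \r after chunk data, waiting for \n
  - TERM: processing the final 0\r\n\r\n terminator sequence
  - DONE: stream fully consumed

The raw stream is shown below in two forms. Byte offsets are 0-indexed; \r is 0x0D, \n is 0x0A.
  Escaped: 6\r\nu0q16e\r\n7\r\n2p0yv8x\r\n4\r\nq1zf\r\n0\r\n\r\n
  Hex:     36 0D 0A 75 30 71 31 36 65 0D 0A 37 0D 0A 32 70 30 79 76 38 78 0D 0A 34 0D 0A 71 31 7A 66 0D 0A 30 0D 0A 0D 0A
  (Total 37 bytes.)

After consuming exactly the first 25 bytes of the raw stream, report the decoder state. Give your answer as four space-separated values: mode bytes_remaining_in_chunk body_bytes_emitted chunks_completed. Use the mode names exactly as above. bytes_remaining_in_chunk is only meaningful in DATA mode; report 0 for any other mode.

Answer: SIZE_CR 0 13 2

Derivation:
Byte 0 = '6': mode=SIZE remaining=0 emitted=0 chunks_done=0
Byte 1 = 0x0D: mode=SIZE_CR remaining=0 emitted=0 chunks_done=0
Byte 2 = 0x0A: mode=DATA remaining=6 emitted=0 chunks_done=0
Byte 3 = 'u': mode=DATA remaining=5 emitted=1 chunks_done=0
Byte 4 = '0': mode=DATA remaining=4 emitted=2 chunks_done=0
Byte 5 = 'q': mode=DATA remaining=3 emitted=3 chunks_done=0
Byte 6 = '1': mode=DATA remaining=2 emitted=4 chunks_done=0
Byte 7 = '6': mode=DATA remaining=1 emitted=5 chunks_done=0
Byte 8 = 'e': mode=DATA_DONE remaining=0 emitted=6 chunks_done=0
Byte 9 = 0x0D: mode=DATA_CR remaining=0 emitted=6 chunks_done=0
Byte 10 = 0x0A: mode=SIZE remaining=0 emitted=6 chunks_done=1
Byte 11 = '7': mode=SIZE remaining=0 emitted=6 chunks_done=1
Byte 12 = 0x0D: mode=SIZE_CR remaining=0 emitted=6 chunks_done=1
Byte 13 = 0x0A: mode=DATA remaining=7 emitted=6 chunks_done=1
Byte 14 = '2': mode=DATA remaining=6 emitted=7 chunks_done=1
Byte 15 = 'p': mode=DATA remaining=5 emitted=8 chunks_done=1
Byte 16 = '0': mode=DATA remaining=4 emitted=9 chunks_done=1
Byte 17 = 'y': mode=DATA remaining=3 emitted=10 chunks_done=1
Byte 18 = 'v': mode=DATA remaining=2 emitted=11 chunks_done=1
Byte 19 = '8': mode=DATA remaining=1 emitted=12 chunks_done=1
Byte 20 = 'x': mode=DATA_DONE remaining=0 emitted=13 chunks_done=1
Byte 21 = 0x0D: mode=DATA_CR remaining=0 emitted=13 chunks_done=1
Byte 22 = 0x0A: mode=SIZE remaining=0 emitted=13 chunks_done=2
Byte 23 = '4': mode=SIZE remaining=0 emitted=13 chunks_done=2
Byte 24 = 0x0D: mode=SIZE_CR remaining=0 emitted=13 chunks_done=2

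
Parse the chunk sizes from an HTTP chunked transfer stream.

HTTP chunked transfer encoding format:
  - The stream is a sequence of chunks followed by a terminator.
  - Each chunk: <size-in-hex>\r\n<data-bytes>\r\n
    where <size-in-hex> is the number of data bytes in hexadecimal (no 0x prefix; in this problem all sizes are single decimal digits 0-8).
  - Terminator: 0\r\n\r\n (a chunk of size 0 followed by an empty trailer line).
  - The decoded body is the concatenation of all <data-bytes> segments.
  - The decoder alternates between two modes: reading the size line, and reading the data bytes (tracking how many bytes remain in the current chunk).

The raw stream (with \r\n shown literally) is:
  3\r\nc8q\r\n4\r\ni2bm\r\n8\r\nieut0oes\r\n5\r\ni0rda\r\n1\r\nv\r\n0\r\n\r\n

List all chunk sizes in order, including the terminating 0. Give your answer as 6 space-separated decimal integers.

Answer: 3 4 8 5 1 0

Derivation:
Chunk 1: stream[0..1]='3' size=0x3=3, data at stream[3..6]='c8q' -> body[0..3], body so far='c8q'
Chunk 2: stream[8..9]='4' size=0x4=4, data at stream[11..15]='i2bm' -> body[3..7], body so far='c8qi2bm'
Chunk 3: stream[17..18]='8' size=0x8=8, data at stream[20..28]='ieut0oes' -> body[7..15], body so far='c8qi2bmieut0oes'
Chunk 4: stream[30..31]='5' size=0x5=5, data at stream[33..38]='i0rda' -> body[15..20], body so far='c8qi2bmieut0oesi0rda'
Chunk 5: stream[40..41]='1' size=0x1=1, data at stream[43..44]='v' -> body[20..21], body so far='c8qi2bmieut0oesi0rdav'
Chunk 6: stream[46..47]='0' size=0 (terminator). Final body='c8qi2bmieut0oesi0rdav' (21 bytes)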